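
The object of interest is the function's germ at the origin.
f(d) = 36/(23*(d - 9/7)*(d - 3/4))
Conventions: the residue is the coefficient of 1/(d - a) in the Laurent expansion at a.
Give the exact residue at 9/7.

At the order-1 pole 9/7 set g(d) = (d - (9/7))*f(d) = 36/(23*(d - 3/4)).
Simple pole: residue = g(a) at a = 9/7, which is 336/115.

The residue is 336/115.


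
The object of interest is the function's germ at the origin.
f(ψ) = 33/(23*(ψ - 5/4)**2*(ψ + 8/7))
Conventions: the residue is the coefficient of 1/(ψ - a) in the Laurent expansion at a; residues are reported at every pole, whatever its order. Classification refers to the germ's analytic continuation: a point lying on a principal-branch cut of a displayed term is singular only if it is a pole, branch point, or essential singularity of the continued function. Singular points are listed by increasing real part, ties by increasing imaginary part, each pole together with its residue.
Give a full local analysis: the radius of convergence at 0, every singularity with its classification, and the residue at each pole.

Denominator factor (ψ - 5/4)^2: pole of order 2 at 5/4, modulus 5/4.
Denominator factor (ψ + 8/7): pole of order 1 at -8/7, modulus 8/7.
The radius of convergence is the smallest modulus among the singular points: 8/7.
At the order-1 pole -8/7 set g(ψ) = (ψ - (-8/7))*f(ψ) = 33/(23*(ψ - 5/4)**2).
Simple pole: residue = g(a) at a = -8/7, which is 25872/103247.
At the order-2 pole 5/4 set g(ψ) = (ψ - (5/4))^2*f(ψ) = 33/(23*(ψ + 8/7)).
Order-2 pole: residue = g'(a); g'(5/4) = -25872/103247, so the residue is -25872/103247.
List the singular points by increasing real part (a conjugate pair: the negative imaginary part first).

Radius of convergence at 0: 8/7.
At -8/7: a pole of order 1; residue 25872/103247.
At 5/4: a pole of order 2; residue -25872/103247.


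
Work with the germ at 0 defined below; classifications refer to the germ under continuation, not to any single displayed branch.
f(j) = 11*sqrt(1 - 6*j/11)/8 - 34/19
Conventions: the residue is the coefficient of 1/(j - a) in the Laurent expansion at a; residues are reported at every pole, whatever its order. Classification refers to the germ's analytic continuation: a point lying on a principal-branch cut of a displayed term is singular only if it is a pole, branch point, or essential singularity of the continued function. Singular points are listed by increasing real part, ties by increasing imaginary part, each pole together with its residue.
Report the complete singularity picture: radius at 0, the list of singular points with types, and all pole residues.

Branch term (11/8)*sqrt(1 - j/(11/6)): its argument vanishes at j = 11/6, a square-root branch point, modulus 11/6.
The radius of convergence is the smallest modulus among the singular points: 11/6.

Radius of convergence at 0: 11/6.
At 11/6: an algebraic (square-root) branch point.


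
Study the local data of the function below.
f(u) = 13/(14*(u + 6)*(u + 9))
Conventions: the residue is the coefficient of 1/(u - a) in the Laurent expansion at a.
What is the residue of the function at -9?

At the order-1 pole -9 set g(u) = (u - (-9))*f(u) = 13/(14*(u + 6)).
Simple pole: residue = g(a) at a = -9, which is -13/42.

The residue is -13/42.


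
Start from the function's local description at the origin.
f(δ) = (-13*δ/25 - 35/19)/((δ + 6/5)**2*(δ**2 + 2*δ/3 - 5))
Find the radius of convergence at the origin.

Denominator factor (δ + 6/5)^2: pole of order 2 at -6/5, modulus 6/5.
Denominator factor (δ**2 + 2*δ/3 - 5): discriminant 184/9, real irrational roots -1/3 + (1/3)*sqrt(46) and -1/3 - (1/3)*sqrt(46); poles of order 1, moduli -1/3 + (1/3)*sqrt(46) and 1/3 + (1/3)*sqrt(46).
The radius of convergence is the smallest modulus among the singular points: 6/5.

The radius of convergence is 6/5.


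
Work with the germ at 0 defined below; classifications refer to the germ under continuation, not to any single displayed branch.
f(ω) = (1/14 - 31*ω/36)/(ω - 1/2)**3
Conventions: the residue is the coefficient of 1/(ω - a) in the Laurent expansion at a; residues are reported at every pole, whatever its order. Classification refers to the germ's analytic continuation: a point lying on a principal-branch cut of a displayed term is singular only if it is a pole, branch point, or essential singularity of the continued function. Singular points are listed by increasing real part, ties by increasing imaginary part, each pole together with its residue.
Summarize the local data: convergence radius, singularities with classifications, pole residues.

Denominator factor (ω - 1/2)^3: pole of order 3 at 1/2, modulus 1/2.
The radius of convergence is the smallest modulus among the singular points: 1/2.
At the order-3 pole 1/2 set g(ω) = (ω - (1/2))^3*f(ω) = 1/14 - 31*ω/36.
Order-3 pole: residue = g''(a)/2; g''(1/2) = 0, so the residue is 0.

Radius of convergence at 0: 1/2.
At 1/2: a pole of order 3; residue 0.


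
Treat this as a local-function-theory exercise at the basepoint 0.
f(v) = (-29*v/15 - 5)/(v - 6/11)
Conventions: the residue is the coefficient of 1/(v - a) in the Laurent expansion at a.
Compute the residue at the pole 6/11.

At the order-1 pole 6/11 set g(v) = (v - (6/11))*f(v) = -29*v/15 - 5.
Simple pole: residue = g(a) at a = 6/11, which is -333/55.

The residue is -333/55.


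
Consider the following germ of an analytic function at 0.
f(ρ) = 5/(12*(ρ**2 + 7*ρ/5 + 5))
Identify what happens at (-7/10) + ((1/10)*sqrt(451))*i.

The denominator factor ρ**2 + 7*ρ/5 + 5 vanishes at (-7/10) + ((1/10)*sqrt(451))*i and appears to the power 1; the numerator there equals 5/12, nonzero, and no other factor vanishes.
Hence a pole whose order is the multiplicity, 1.

The point is a pole of order 1.


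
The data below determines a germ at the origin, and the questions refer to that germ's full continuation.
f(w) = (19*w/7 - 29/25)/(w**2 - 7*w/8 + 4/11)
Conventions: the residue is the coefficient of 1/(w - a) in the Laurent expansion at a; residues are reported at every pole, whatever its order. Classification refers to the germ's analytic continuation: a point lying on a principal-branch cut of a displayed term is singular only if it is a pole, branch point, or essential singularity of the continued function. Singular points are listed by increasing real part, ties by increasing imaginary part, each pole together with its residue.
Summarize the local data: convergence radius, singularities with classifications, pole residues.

Radius of convergence at 0: (2/11)*sqrt(11).
At (7/16) - ((1/176)*sqrt(5335))*i: a pole of order 1; residue (19/14) + ((11/24250)*sqrt(5335))*i.
At (7/16) + ((1/176)*sqrt(5335))*i: a pole of order 1; residue (19/14) - ((11/24250)*sqrt(5335))*i.

Denominator factor (w**2 - 7*w/8 + 4/11): discriminant -485/704, complex-conjugate roots (7/16) + ((1/176)*sqrt(5335))*i and (7/16) - ((1/176)*sqrt(5335))*i; poles of order 1, moduli (2/11)*sqrt(11) and (2/11)*sqrt(11).
The radius of convergence is the smallest modulus among the singular points: (2/11)*sqrt(11).
The factor w**2 - 7*w/8 + 4/11 splits as (w - a)(w - a') with a = (7/16) - ((1/176)*sqrt(5335))*i, a' = (7/16) + ((1/176)*sqrt(5335))*i. At the order-1 pole a set g(w) = (w - a)*f(w) = [19*w/7 - 29/25] / (w - a').
Simple pole: residue = g(a) at a = (7/16) - ((1/176)*sqrt(5335))*i, which is (19/14) + ((11/24250)*sqrt(5335))*i.
The factor w**2 - 7*w/8 + 4/11 splits as (w - a)(w - a') with a = (7/16) + ((1/176)*sqrt(5335))*i, a' = (7/16) - ((1/176)*sqrt(5335))*i. At the order-1 pole a set g(w) = (w - a)*f(w) = [19*w/7 - 29/25] / (w - a').
Simple pole: residue = g(a) at a = (7/16) + ((1/176)*sqrt(5335))*i, which is (19/14) - ((11/24250)*sqrt(5335))*i.
List the singular points by increasing real part (a conjugate pair: the negative imaginary part first).


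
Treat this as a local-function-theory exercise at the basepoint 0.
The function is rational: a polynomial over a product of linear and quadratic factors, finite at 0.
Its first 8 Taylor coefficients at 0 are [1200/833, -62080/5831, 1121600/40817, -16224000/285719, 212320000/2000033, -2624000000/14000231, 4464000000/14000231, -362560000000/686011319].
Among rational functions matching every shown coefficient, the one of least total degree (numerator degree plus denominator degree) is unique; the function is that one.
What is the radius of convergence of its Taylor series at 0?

No rational of total degree below 3 reproduces all 8 coefficients; solving the [1/2] Pade equations on them gives f(μ) = (12/17 - 16*μ/5)/(μ + 7/10)**2, whose expansion matches every shown term.
Denominator factor (μ + 7/10)^2: pole of order 2 at -7/10, modulus 7/10.
The radius of convergence is the smallest modulus among the singular points: 7/10.

The radius of convergence is 7/10.


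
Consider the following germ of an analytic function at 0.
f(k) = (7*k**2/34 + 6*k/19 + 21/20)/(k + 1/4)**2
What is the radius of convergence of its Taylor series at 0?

Denominator factor (k + 1/4)^2: pole of order 2 at -1/4, modulus 1/4.
The radius of convergence is the smallest modulus among the singular points: 1/4.

The radius of convergence is 1/4.


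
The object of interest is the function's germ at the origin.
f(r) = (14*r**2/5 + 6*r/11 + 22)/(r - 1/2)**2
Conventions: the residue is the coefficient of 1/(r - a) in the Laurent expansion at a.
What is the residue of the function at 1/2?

At the order-2 pole 1/2 set g(r) = (r - (1/2))^2*f(r) = 14*r**2/5 + 6*r/11 + 22.
Order-2 pole: residue = g'(a); g'(1/2) = 184/55, so the residue is 184/55.

The residue is 184/55.


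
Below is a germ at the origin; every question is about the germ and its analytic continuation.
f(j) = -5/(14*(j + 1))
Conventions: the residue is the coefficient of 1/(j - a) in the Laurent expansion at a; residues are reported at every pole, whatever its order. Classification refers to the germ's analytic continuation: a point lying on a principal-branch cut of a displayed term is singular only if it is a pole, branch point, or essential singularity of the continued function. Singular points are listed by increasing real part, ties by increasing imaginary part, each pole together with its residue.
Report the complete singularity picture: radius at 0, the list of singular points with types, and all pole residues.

Radius of convergence at 0: 1.
At -1: a pole of order 1; residue -5/14.

Denominator factor (j + 1): pole of order 1 at -1, modulus 1.
The radius of convergence is the smallest modulus among the singular points: 1.
At the order-1 pole -1 set g(j) = (j - (-1))*f(j) = -5/14.
Simple pole: residue = g(a) at a = -1, which is -5/14.


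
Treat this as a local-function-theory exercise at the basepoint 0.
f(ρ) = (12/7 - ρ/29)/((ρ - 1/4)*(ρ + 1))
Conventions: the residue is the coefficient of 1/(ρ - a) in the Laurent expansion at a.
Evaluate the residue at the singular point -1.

The residue is -284/203.

At the order-1 pole -1 set g(ρ) = (ρ - (-1))*f(ρ) = (12/7 - ρ/29)/(ρ - 1/4).
Simple pole: residue = g(a) at a = -1, which is -284/203.


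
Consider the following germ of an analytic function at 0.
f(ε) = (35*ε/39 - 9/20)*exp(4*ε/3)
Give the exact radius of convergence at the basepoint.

The factor exp(4*ε/3) is entire and contributes no finite singular point.
The polynomial part has no poles.
No finite singular points: the Taylor series at 0 converges everywhere.

The radius of convergence is infinite.


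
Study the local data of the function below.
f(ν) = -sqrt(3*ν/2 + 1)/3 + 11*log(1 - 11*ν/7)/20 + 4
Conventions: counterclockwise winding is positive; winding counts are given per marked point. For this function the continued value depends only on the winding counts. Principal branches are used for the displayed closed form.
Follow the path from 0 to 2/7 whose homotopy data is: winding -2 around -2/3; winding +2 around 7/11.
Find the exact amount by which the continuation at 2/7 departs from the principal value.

Continued minus principal equals (11/5)*pi*i.

The rational part is single-valued and drops out of the difference; each branch term changes only by its own monodromy.
(11/20)*log(1 - ν/(7/11)): each positive loop around 7/11 adds 2*pi*i to the log, so winding +2 contributes (11/20)*(2)*2*pi*i = (11/5)*pi*i.
(-1/3)*sqrt(1 - ν/(-2/3)): winding -2 is even, the square root returns to the same sheet, contribution 0.
Summing the contributions at ν = 2/7 gives (11/5)*pi*i.


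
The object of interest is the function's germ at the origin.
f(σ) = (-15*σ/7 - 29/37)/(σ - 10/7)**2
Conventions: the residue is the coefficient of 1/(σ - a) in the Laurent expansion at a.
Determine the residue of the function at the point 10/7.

The residue is -15/7.

At the order-2 pole 10/7 set g(σ) = (σ - (10/7))^2*f(σ) = -15*σ/7 - 29/37.
Order-2 pole: residue = g'(a); g'(10/7) = -15/7, so the residue is -15/7.


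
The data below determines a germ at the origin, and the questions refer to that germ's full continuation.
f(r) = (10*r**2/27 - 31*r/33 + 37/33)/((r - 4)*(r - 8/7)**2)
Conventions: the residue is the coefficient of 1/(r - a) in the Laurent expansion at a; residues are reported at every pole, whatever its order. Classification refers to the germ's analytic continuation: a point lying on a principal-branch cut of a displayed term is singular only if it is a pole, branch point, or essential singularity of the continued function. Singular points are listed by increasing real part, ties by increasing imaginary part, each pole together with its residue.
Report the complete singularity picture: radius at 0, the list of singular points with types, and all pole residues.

Denominator factor (r - 4): pole of order 1 at 4, modulus 4.
Denominator factor (r - 8/7)^2: pole of order 2 at 8/7, modulus 8/7.
The radius of convergence is the smallest modulus among the singular points: 8/7.
At the order-2 pole 8/7 set g(r) = (r - (8/7))^2*f(r) = (10*r**2/27 - 31*r/33 + 37/33)/(r - 4).
Order-2 pole: residue = g'(a); g'(8/7) = -1291/39600, so the residue is -1291/39600.
At the order-1 pole 4 set g(r) = (r - (4))*f(r) = (10*r**2/27 - 31*r/33 + 37/33)/(r - 8/7)**2.
Simple pole: residue = g(a) at a = 4, which is 47873/118800.
List the singular points by increasing real part (a conjugate pair: the negative imaginary part first).

Radius of convergence at 0: 8/7.
At 8/7: a pole of order 2; residue -1291/39600.
At 4: a pole of order 1; residue 47873/118800.


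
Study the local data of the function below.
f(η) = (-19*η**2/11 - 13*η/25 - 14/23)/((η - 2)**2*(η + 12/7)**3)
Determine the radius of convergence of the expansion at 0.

The radius of convergence is 12/7.

Denominator factor (η - 2)^2: pole of order 2 at 2, modulus 2.
Denominator factor (η + 12/7)^3: pole of order 3 at -12/7, modulus 12/7.
The radius of convergence is the smallest modulus among the singular points: 12/7.


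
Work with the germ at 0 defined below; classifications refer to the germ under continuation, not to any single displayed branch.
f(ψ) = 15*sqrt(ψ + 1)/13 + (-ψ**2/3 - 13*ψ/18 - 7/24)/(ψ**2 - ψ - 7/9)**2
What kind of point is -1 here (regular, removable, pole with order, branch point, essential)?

The term (15/13)*sqrt(1 - ψ/(-1)) has argument 1 - -1/(-1) = 0 at -1: a square-root (algebraic, two-sheeted) branch point; the remaining terms are analytic or single-valued there.

The point is an algebraic (square-root) branch point.


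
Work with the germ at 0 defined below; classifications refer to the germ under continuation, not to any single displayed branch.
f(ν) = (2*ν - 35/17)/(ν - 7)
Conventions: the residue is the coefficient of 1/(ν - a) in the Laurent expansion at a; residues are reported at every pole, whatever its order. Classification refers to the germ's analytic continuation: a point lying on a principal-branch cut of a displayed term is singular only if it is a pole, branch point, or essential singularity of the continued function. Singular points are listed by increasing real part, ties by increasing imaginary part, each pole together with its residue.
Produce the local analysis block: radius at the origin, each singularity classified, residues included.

Radius of convergence at 0: 7.
At 7: a pole of order 1; residue 203/17.

Denominator factor (ν - 7): pole of order 1 at 7, modulus 7.
The radius of convergence is the smallest modulus among the singular points: 7.
At the order-1 pole 7 set g(ν) = (ν - (7))*f(ν) = 2*ν - 35/17.
Simple pole: residue = g(a) at a = 7, which is 203/17.


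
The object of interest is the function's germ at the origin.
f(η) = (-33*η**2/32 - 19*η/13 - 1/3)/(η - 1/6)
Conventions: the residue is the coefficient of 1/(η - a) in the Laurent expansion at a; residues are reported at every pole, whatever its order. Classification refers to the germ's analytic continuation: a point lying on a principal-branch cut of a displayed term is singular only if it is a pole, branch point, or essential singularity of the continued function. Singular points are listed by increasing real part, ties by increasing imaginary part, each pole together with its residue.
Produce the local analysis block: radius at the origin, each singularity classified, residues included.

Denominator factor (η - 1/6): pole of order 1 at 1/6, modulus 1/6.
The radius of convergence is the smallest modulus among the singular points: 1/6.
At the order-1 pole 1/6 set g(η) = (η - (1/6))*f(η) = -33*η**2/32 - 19*η/13 - 1/3.
Simple pole: residue = g(a) at a = 1/6, which is -3023/4992.

Radius of convergence at 0: 1/6.
At 1/6: a pole of order 1; residue -3023/4992.


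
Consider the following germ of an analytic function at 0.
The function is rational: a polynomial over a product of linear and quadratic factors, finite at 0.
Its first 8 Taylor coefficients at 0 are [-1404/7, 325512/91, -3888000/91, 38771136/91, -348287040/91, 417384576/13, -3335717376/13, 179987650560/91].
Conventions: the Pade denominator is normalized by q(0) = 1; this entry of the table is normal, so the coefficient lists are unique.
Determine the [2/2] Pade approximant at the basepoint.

Taylor coefficients needed (read off): a_0 = -1404/7, a_1 = 325512/91, a_2 = -3888000/91, a_3 = 38771136/91, a_4 = -348287040/91.
Write the denominator as Q(ρ) = 1 + q1*ρ + q2*ρ^2. Requiring Q*f - P = O(ρ^5) with deg P <= 2 kills the coefficients of ρ^3..ρ^4 in Q*f:
  ρ^3: a_3 + q1*a_2 + q2*a_1 = 0, i.e. 38771136/91 + (-3888000/91)*q1 + (325512/91)*q2 = 0.
  ρ^4: a_4 + q1*a_3 + q2*a_2 = 0, i.e. -348287040/91 + (38771136/91)*q1 + (-3888000/91)*q2 = 0.
Solving this linear system: q1 = 3708245/247683, q2 = 4930392/82561.
The numerator is Q*f truncated at degree 2: P0 = a_0 = -1404/7; P1 = a_1 + q1*a_0 = 4313633652/7513051; P2 = a_2 + q1*a_1 + q2*a_0 = -8627267304/7513051.

The Pade approximant has numerator coefficients [-1404/7, 4313633652/7513051, -8627267304/7513051]; denominator coefficients [1, 3708245/247683, 4930392/82561].


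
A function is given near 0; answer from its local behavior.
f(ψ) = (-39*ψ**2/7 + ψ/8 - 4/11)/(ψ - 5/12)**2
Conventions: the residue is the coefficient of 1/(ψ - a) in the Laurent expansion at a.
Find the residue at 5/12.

At the order-2 pole 5/12 set g(ψ) = (ψ - (5/12))^2*f(ψ) = -39*ψ**2/7 + ψ/8 - 4/11.
Order-2 pole: residue = g'(a); g'(5/12) = -253/56, so the residue is -253/56.

The residue is -253/56.


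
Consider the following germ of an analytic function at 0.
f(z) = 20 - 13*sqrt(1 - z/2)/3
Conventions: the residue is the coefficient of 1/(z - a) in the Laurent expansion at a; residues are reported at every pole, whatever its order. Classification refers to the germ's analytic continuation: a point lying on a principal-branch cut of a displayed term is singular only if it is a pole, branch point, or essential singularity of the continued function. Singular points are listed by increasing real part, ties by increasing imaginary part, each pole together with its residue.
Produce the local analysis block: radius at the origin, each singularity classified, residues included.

Radius of convergence at 0: 2.
At 2: an algebraic (square-root) branch point.

Branch term (-13/3)*sqrt(1 - z/(2)): its argument vanishes at z = 2, a square-root branch point, modulus 2.
The radius of convergence is the smallest modulus among the singular points: 2.


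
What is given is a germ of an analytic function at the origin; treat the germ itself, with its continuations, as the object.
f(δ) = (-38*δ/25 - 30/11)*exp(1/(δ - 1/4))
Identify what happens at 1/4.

The exponent 1/(δ - (1/4)) has a pole at 1/4, so exp(1/(δ - (1/4))) takes every nonzero value near it: an essential singularity (not a pole of any order).

The point is an essential singularity.


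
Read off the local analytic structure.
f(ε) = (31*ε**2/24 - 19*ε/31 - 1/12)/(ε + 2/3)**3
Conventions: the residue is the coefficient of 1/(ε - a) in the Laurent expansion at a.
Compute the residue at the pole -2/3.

At the order-3 pole -2/3 set g(ε) = (ε - (-2/3))^3*f(ε) = 31*ε**2/24 - 19*ε/31 - 1/12.
Order-3 pole: residue = g''(a)/2; g''(-2/3) = 31/12, so the residue is 31/24.

The residue is 31/24.


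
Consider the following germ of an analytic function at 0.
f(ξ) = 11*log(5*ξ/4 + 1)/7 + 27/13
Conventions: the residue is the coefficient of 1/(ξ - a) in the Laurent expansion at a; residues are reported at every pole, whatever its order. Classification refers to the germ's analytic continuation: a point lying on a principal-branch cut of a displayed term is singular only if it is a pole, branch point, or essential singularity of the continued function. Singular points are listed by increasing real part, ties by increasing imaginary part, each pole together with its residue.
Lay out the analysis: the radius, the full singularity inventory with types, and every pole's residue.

Radius of convergence at 0: 4/5.
At -4/5: a logarithmic branch point.

Branch term (11/7)*log(1 - ξ/(-4/5)): its argument vanishes at ξ = -4/5, a logarithmic branch point, modulus 4/5.
The radius of convergence is the smallest modulus among the singular points: 4/5.


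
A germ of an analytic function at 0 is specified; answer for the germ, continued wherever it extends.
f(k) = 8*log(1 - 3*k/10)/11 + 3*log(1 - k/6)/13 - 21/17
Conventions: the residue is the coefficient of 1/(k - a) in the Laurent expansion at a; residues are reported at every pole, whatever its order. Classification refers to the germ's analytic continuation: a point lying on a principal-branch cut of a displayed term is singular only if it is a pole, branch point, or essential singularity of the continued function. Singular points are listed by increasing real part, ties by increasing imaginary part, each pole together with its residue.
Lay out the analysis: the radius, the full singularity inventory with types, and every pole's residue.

Branch term (3/13)*log(1 - k/(6)): its argument vanishes at k = 6, a logarithmic branch point, modulus 6.
Branch term (8/11)*log(1 - k/(10/3)): its argument vanishes at k = 10/3, a logarithmic branch point, modulus 10/3.
The radius of convergence is the smallest modulus among the singular points: 10/3.
List the singular points by increasing real part (a conjugate pair: the negative imaginary part first).

Radius of convergence at 0: 10/3.
At 10/3: a logarithmic branch point.
At 6: a logarithmic branch point.


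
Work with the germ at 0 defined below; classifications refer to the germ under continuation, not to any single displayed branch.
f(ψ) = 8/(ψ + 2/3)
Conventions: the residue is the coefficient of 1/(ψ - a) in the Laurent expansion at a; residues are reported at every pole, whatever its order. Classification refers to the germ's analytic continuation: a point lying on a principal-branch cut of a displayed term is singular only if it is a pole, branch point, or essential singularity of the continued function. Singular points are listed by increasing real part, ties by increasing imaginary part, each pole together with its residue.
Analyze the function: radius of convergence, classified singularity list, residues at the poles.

Denominator factor (ψ + 2/3): pole of order 1 at -2/3, modulus 2/3.
The radius of convergence is the smallest modulus among the singular points: 2/3.
At the order-1 pole -2/3 set g(ψ) = (ψ - (-2/3))*f(ψ) = 8.
Simple pole: residue = g(a) at a = -2/3, which is 8.

Radius of convergence at 0: 2/3.
At -2/3: a pole of order 1; residue 8.


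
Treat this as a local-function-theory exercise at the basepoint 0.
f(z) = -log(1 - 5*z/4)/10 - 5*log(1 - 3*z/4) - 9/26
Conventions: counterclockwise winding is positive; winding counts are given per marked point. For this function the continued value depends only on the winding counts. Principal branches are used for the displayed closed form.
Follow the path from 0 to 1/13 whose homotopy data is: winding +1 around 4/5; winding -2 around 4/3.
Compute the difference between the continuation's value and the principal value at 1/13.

Continued minus principal equals (99/5)*pi*i.

The rational part is single-valued and drops out of the difference; each branch term changes only by its own monodromy.
(-1/10)*log(1 - z/(4/5)): each positive loop around 4/5 adds 2*pi*i to the log, so winding +1 contributes (-1/10)*(1)*2*pi*i = -(1/5)*pi*i.
(-5)*log(1 - z/(4/3)): each positive loop around 4/3 adds 2*pi*i to the log, so winding -2 contributes (-5)*(-2)*2*pi*i = (20)*pi*i.
Summing the contributions at z = 1/13 gives (99/5)*pi*i.


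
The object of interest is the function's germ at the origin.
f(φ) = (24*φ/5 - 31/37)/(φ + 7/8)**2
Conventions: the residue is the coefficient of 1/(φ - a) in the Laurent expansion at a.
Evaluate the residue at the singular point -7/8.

The residue is 24/5.

At the order-2 pole -7/8 set g(φ) = (φ - (-7/8))^2*f(φ) = 24*φ/5 - 31/37.
Order-2 pole: residue = g'(a); g'(-7/8) = 24/5, so the residue is 24/5.


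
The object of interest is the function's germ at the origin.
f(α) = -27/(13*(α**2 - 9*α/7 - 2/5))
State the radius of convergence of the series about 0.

The radius of convergence is -9/14 + (1/70)*sqrt(3985).

Denominator factor (α**2 - 9*α/7 - 2/5): discriminant 797/245, real irrational roots 9/14 + (1/70)*sqrt(3985) and 9/14 - (1/70)*sqrt(3985); poles of order 1, moduli 9/14 + (1/70)*sqrt(3985) and -9/14 + (1/70)*sqrt(3985).
The radius of convergence is the smallest modulus among the singular points: -9/14 + (1/70)*sqrt(3985).


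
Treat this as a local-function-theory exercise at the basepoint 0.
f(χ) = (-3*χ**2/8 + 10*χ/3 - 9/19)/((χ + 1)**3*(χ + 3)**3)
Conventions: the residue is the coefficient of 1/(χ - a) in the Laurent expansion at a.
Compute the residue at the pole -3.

At the order-3 pole -3 set g(χ) = (χ - (-3))^3*f(χ) = (-3*χ**2/8 + 10*χ/3 - 9/19)/(χ + 1)**3.
Order-3 pole: residue = g''(a)/2; g''(-3) = 3883/1216, so the residue is 3883/2432.

The residue is 3883/2432.


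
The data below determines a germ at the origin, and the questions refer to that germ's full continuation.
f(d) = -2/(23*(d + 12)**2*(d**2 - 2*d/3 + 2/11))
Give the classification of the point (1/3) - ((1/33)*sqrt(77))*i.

The point is a pole of order 1.

The denominator factor d**2 - 2*d/3 + 2/11 vanishes at (1/3) - ((1/33)*sqrt(77))*i and appears to the power 1; the numerator there equals -2/23, nonzero, and no other factor vanishes.
Hence a pole whose order is the multiplicity, 1.


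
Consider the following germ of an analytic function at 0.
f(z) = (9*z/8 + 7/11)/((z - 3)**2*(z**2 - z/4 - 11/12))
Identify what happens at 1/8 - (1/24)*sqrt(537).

The point is a pole of order 1.

The denominator factor z**2 - z/4 - 11/12 vanishes at 1/8 - (1/24)*sqrt(537) and appears to the power 1; the numerator there equals 547/704 - (3/64)*sqrt(537), nonzero, and no other factor vanishes.
Hence a pole whose order is the multiplicity, 1.


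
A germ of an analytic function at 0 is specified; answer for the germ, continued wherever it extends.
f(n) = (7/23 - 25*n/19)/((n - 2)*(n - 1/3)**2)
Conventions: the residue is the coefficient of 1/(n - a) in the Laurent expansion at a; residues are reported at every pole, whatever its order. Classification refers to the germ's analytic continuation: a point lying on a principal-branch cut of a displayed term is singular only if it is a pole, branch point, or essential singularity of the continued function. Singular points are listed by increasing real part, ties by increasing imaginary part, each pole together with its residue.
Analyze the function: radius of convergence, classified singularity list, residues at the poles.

Denominator factor (n - 2): pole of order 1 at 2, modulus 2.
Denominator factor (n - 1/3)^2: pole of order 2 at 1/3, modulus 1/3.
The radius of convergence is the smallest modulus among the singular points: 1/3.
At the order-2 pole 1/3 set g(n) = (n - (1/3))^2*f(n) = (7/23 - 25*n/19)/(n - 2).
Order-2 pole: residue = g'(a); g'(1/3) = 9153/10925, so the residue is 9153/10925.
At the order-1 pole 2 set g(n) = (n - (2))*f(n) = (7/23 - 25*n/19)/(n - 1/3)**2.
Simple pole: residue = g(a) at a = 2, which is -9153/10925.
List the singular points by increasing real part (a conjugate pair: the negative imaginary part first).

Radius of convergence at 0: 1/3.
At 1/3: a pole of order 2; residue 9153/10925.
At 2: a pole of order 1; residue -9153/10925.


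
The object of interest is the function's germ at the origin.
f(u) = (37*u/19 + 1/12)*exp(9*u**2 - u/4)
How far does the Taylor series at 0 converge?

The radius of convergence is infinite.

The factor exp(9*u**2 - u/4) is entire and contributes no finite singular point.
The polynomial part has no poles.
No finite singular points: the Taylor series at 0 converges everywhere.


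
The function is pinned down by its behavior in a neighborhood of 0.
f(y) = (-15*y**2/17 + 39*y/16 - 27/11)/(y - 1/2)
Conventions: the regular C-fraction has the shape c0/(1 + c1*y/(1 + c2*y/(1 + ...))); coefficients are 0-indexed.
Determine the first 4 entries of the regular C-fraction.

The regular C-fraction coefficients are [54/11, -145/144, -95843/70992, 2677248/4295509].

Taylor coefficients (expand at 0): a_0 = 54/11, a_1 = 435/88, a_2 = 8715/748, a_3 = 8715/374.
c0 = a_0 = 54/11. Peel one level at a time: if S = 1 + c*y/S' with S'(0) = 1, then c is the y-coefficient of S and S' = c*y/(S - 1).
S_1 = c0/f = 1 + (-145/144)*y + (-479215/352512)*y^2 + ...; c1 = -145/144.
S_2 = c1*y/(S_1 - 1) = 1 + (-95843/70992)*y + (204512/243049)*y^2 + ...; c2 = -95843/70992.
S_3 = c2*y/(S_2 - 1) = 1 + (2677248/4295509)*y + ...; c3 = 2677248/4295509.


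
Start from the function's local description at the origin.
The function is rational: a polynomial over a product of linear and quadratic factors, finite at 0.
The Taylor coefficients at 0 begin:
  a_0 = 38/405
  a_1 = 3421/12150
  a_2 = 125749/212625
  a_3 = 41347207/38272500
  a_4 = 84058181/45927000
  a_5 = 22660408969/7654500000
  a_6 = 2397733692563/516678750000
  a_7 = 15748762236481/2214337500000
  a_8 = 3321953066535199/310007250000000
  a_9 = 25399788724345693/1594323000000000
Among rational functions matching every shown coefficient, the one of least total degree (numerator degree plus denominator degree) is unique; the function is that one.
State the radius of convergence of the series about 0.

No rational of total degree below 8 reproduces all 10 coefficients; solving the [2/6] Pade equations on them gives f(χ) = (-29*χ**2/21 - χ/2 + 38/5)/((χ - 3/4)**2*(χ**2 + 12*χ/5 - 12)**2), whose expansion matches every shown term.
Denominator factor (χ**2 + 12*χ/5 - 12)^2: discriminant 1344/25, real irrational roots -6/5 + (4/5)*sqrt(21) and -6/5 - (4/5)*sqrt(21); poles of order 2, moduli -6/5 + (4/5)*sqrt(21) and 6/5 + (4/5)*sqrt(21).
Denominator factor (χ - 3/4)^2: pole of order 2 at 3/4, modulus 3/4.
The radius of convergence is the smallest modulus among the singular points: 3/4.

The radius of convergence is 3/4.


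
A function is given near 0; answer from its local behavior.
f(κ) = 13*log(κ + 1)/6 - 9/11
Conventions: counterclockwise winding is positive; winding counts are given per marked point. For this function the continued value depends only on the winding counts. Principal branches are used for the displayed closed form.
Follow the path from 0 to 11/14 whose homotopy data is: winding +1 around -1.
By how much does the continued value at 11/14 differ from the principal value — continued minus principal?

Continued minus principal equals (13/3)*pi*i.

The rational part is single-valued and drops out of the difference; each branch term changes only by its own monodromy.
(13/6)*log(1 - κ/(-1)): each positive loop around -1 adds 2*pi*i to the log, so winding +1 contributes (13/6)*(1)*2*pi*i = (13/3)*pi*i.
Summing the contributions at κ = 11/14 gives (13/3)*pi*i.


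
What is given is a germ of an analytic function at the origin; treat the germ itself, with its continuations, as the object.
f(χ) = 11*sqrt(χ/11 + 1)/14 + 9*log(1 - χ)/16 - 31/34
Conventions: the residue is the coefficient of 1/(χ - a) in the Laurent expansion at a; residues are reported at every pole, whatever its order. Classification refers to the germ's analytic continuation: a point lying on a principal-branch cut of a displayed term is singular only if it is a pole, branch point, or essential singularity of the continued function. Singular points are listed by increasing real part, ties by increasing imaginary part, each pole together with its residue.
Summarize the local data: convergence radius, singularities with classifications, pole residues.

Branch term (11/14)*sqrt(1 - χ/(-11)): its argument vanishes at χ = -11, a square-root branch point, modulus 11.
Branch term (9/16)*log(1 - χ/(1)): its argument vanishes at χ = 1, a logarithmic branch point, modulus 1.
The radius of convergence is the smallest modulus among the singular points: 1.
List the singular points by increasing real part (a conjugate pair: the negative imaginary part first).

Radius of convergence at 0: 1.
At -11: an algebraic (square-root) branch point.
At 1: a logarithmic branch point.


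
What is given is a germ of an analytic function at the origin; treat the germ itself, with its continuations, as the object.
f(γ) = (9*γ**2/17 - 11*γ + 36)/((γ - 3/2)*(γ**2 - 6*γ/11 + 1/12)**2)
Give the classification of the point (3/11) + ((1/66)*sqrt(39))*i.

The point is a pole of order 2.

The denominator factor γ**2 - 6*γ/11 + 1/12 vanishes at (3/11) + ((1/66)*sqrt(39))*i and appears to the power 2; the numerator there equals (271809/8228) - ((2003/12342)*sqrt(39))*i, nonzero, and no other factor vanishes.
Hence a pole whose order is the multiplicity, 2.


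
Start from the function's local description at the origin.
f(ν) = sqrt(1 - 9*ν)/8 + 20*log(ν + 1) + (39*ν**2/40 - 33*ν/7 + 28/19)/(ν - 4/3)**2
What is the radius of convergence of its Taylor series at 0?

The radius of convergence is 1/9.

Denominator factor (ν - 4/3)^2: pole of order 2 at 4/3, modulus 4/3.
Branch term (20)*log(1 - ν/(-1)): its argument vanishes at ν = -1, a logarithmic branch point, modulus 1.
Branch term (1/8)*sqrt(1 - ν/(1/9)): its argument vanishes at ν = 1/9, a square-root branch point, modulus 1/9.
The radius of convergence is the smallest modulus among the singular points: 1/9.


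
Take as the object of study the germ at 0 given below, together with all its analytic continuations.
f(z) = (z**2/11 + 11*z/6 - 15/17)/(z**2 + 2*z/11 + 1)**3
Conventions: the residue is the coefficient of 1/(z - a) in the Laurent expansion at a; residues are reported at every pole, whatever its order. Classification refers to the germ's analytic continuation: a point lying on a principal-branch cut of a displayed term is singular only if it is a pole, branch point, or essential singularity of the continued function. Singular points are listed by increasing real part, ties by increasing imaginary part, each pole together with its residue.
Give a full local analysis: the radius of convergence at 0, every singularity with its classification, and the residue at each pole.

Radius of convergence at 0: 1.
At (-1/11) - ((2/11)*sqrt(30))*i: a pole of order 3; residue -((3345287/94003200)*sqrt(30))*i.
At (-1/11) + ((2/11)*sqrt(30))*i: a pole of order 3; residue ((3345287/94003200)*sqrt(30))*i.


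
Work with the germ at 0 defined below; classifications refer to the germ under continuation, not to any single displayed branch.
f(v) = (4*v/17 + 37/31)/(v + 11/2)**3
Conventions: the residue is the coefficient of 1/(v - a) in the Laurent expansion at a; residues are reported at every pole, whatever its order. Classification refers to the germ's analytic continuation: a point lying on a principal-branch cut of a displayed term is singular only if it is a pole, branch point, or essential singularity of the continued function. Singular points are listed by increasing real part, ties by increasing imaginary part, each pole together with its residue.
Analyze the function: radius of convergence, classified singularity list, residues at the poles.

Radius of convergence at 0: 11/2.
At -11/2: a pole of order 3; residue 0.

Denominator factor (v + 11/2)^3: pole of order 3 at -11/2, modulus 11/2.
The radius of convergence is the smallest modulus among the singular points: 11/2.
At the order-3 pole -11/2 set g(v) = (v - (-11/2))^3*f(v) = 4*v/17 + 37/31.
Order-3 pole: residue = g''(a)/2; g''(-11/2) = 0, so the residue is 0.


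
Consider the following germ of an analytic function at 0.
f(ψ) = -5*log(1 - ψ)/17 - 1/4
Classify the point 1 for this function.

The point is a logarithmic branch point.

The term (-5/17)*log(1 - ψ/(1)) has argument 1 - 1/(1) = 0 at 1: a logarithmic (infinitely-sheeted) branch point; the remaining terms are analytic or single-valued there.


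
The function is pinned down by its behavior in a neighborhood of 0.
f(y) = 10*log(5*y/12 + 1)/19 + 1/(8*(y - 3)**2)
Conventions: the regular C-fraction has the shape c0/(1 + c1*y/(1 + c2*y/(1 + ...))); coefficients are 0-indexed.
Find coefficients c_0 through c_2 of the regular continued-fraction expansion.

Taylor coefficients (expand at 0): a_0 = 1/72, a_1 = 469/2052, a_2 = -337/8208.
c0 = a_0 = 1/72. Peel one level at a time: if S = 1 + c*y/S' with S'(0) = 1, then c is the y-coefficient of S and S' = c*y/(S - 1).
S_1 = c0/f = 1 + (-938/57)*y + (1778897/6498)*y^2 + ...; c1 = -938/57.
S_2 = c1*y/(S_1 - 1) = 1 + (1778897/106932)*y + ...; c2 = 1778897/106932.

The regular C-fraction coefficients are [1/72, -938/57, 1778897/106932].


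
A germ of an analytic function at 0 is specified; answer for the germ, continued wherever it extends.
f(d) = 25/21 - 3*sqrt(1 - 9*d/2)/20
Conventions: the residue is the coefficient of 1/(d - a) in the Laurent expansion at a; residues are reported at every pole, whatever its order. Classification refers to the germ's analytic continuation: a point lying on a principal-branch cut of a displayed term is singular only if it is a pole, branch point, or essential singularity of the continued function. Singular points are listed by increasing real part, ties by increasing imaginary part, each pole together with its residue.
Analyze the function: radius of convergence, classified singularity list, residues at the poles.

Branch term (-3/20)*sqrt(1 - d/(2/9)): its argument vanishes at d = 2/9, a square-root branch point, modulus 2/9.
The radius of convergence is the smallest modulus among the singular points: 2/9.

Radius of convergence at 0: 2/9.
At 2/9: an algebraic (square-root) branch point.


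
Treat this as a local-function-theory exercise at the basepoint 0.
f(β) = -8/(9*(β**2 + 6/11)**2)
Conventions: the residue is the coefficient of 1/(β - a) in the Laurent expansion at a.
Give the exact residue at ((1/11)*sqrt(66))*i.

The factor β**2 + 6/11 splits as (β - a)(β - a') with a = ((1/11)*sqrt(66))*i, a' = -((1/11)*sqrt(66))*i. At the order-2 pole a set g(β) = (β - a)^2*f(β) = [-8/9] / (β - a')^2.
Order-2 pole: residue = g'(a); g'(((1/11)*sqrt(66))*i) = ((11/162)*sqrt(66))*i, so the residue is ((11/162)*sqrt(66))*i.

The residue is ((11/162)*sqrt(66))*i.


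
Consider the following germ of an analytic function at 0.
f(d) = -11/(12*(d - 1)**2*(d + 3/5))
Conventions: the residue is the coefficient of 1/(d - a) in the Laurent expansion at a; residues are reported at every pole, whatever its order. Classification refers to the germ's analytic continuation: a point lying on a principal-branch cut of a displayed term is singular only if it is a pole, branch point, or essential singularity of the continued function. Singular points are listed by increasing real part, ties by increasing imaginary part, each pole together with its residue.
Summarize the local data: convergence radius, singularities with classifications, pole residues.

Radius of convergence at 0: 3/5.
At -3/5: a pole of order 1; residue -275/768.
At 1: a pole of order 2; residue 275/768.

Denominator factor (d - 1)^2: pole of order 2 at 1, modulus 1.
Denominator factor (d + 3/5): pole of order 1 at -3/5, modulus 3/5.
The radius of convergence is the smallest modulus among the singular points: 3/5.
At the order-1 pole -3/5 set g(d) = (d - (-3/5))*f(d) = -11/(12*(d - 1)**2).
Simple pole: residue = g(a) at a = -3/5, which is -275/768.
At the order-2 pole 1 set g(d) = (d - (1))^2*f(d) = -11/(12*(d + 3/5)).
Order-2 pole: residue = g'(a); g'(1) = 275/768, so the residue is 275/768.
List the singular points by increasing real part (a conjugate pair: the negative imaginary part first).
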